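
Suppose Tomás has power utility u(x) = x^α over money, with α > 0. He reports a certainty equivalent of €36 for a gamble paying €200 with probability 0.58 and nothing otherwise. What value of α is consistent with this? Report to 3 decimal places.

The lottery's expected utility is 0.58·u(200) + 0.42·u(0) = 0.58·200^α (since u(0) = 0 for α > 0).
Indifference: 36^α = 0.58·200^α, so (36/200)^α = 0.58.
Taking logs: α·ln(36/200) = ln(0.58), so α = -0.544727 / -1.714798 ≈ 0.318.

α ≈ 0.318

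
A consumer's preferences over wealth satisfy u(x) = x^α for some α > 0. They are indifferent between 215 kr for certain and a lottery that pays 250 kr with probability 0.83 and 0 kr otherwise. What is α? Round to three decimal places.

The lottery's expected utility is 0.83·u(250) + 0.17·u(0) = 0.83·250^α (since u(0) = 0 for α > 0).
Indifference: 215^α = 0.83·250^α, so (215/250)^α = 0.83.
Take logs: α = ln 0.83 / ln(215/250) ≈ 1.23542.

α ≈ 1.235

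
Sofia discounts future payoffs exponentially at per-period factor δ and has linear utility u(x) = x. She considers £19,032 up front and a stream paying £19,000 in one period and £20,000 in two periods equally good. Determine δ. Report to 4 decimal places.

δ ≈ 0.6100

Equating present values: 19032 = 19000δ + 20000δ².
Rearranged: 20000δ² + 19000δ − 19032 = 0.
By the quadratic formula (taking the positive root), δ = (−19000 + √1883560000.00) / 40000 ≈ 0.6100.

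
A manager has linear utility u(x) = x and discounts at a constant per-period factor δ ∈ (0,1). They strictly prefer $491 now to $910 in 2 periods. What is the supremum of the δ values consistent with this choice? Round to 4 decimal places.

Under u(x) = x this choice says 491 > δ^2·910.
So δ^2 < 491/910 = 0.53956; taking the square root of both positive sides preserves the inequality.
δ < 0.53956^(1/2) = 0.7345.

δ < 0.7345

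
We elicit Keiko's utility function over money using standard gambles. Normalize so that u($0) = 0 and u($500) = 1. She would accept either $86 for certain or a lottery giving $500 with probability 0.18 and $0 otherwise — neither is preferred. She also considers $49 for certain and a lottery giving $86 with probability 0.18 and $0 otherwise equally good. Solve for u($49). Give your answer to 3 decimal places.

First, u($86) = 0.18·u($500) + 0.82·u($0) = 0.18.
Then u($49) = 0.18·u($86) + 0.82·u($0) = 0.18·0.18 + 0.82·0.00 = 0.0324.

0.032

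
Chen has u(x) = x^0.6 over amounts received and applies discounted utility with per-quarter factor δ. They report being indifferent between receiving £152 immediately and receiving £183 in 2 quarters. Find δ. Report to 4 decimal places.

δ ≈ 0.9458

Indifference means u(152) = δ^2 · u(183), so δ^2 = u(152)/u(183).
Since u(x) = x^0.6, δ^2 = (152/183)^0.6 = 0.83060^0.6 = 0.89461.
Taking the square root: δ = 0.89461^(1/2) ≈ 0.9458.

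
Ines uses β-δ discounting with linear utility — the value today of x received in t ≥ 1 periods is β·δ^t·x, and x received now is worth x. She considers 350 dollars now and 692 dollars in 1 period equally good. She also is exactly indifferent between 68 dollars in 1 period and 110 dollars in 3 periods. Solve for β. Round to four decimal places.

β ≈ 0.6433

Both payoffs in the second observation are in the future, so β drops out: δ^1·68 = δ^3·110 ⇒ δ^2 = 68/110 = 0.61818, so δ = 0.78625.
Now use the now-vs-future pair: 350 = β·δ·692 gives β = 350/(0.78625·692) ≈ 0.6433.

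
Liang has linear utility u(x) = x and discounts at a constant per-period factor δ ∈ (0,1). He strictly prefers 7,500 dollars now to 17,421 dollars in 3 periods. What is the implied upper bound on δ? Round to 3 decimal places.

δ < 0.755

The preference means 7500 > δ^3·17421.
Dividing by 17421: δ^3 < 0.43051. Both sides are positive, so the cube root keeps the direction.
δ < 0.43051^(1/3) = 0.755.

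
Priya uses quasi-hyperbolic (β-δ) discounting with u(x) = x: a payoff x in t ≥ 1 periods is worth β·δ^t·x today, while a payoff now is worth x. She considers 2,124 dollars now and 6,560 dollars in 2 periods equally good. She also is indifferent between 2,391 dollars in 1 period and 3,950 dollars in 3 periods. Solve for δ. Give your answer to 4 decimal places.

The second indifference involves only future payoffs, so β cancels: β·δ^1·2391 = β·δ^3·3950, giving δ^2 = 2391/3950 = 0.60532, so δ = 0.77802.

δ ≈ 0.7780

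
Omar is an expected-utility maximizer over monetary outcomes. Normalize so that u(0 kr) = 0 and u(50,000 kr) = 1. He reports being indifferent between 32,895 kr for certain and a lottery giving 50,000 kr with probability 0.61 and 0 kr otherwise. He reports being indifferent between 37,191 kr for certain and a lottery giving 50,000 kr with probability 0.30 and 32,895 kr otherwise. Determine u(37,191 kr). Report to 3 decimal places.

The first gamble pins u(32,895 kr): it must equal 0.61·1 + 0.39·0 = 0.61.
Then u(37,191 kr) = 0.30·u(50,000 kr) + 0.70·u(32,895 kr) = 0.30·1.00 + 0.70·0.61 = 0.7270.

0.727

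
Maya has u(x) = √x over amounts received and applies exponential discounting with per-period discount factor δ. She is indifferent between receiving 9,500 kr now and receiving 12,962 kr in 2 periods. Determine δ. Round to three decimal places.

δ ≈ 0.925

Indifference means u(9500) = δ^2 · u(12962), so δ^2 = u(9500)/u(12962).
With u(x) = √x: δ^2 = √9500/√12962 = √(9500/12962) = 0.85610.
Hence δ = (0.85610)^(1/2) = 0.92526.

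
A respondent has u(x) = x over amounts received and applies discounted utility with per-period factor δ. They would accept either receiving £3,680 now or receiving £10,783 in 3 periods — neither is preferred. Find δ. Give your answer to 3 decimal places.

δ ≈ 0.699

The payoff in 3 periods is discounted by δ^3, so u(3680) = δ^3·u(10783) and δ^3 = u(3680)/u(10783).
With u(x) = x: δ^3 = 3680/10783 = 0.34128.
So δ = 0.34128^(1/3) ≈ 0.699.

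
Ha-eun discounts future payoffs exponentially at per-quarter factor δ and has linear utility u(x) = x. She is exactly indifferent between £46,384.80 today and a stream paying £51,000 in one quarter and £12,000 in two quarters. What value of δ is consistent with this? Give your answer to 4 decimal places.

The stream is worth 51000δ + 12000δ² today, so 51000δ + 12000δ² = 46384.80.
Rearranged: 12000δ² + 51000δ − 46384.80 = 0.
δ = (−51000 + √(51000² + 4·12000·46384.80)) / (2·12000) = (−51000 + √4827470400.00) / 24000 ≈ 0.7700.

δ ≈ 0.7700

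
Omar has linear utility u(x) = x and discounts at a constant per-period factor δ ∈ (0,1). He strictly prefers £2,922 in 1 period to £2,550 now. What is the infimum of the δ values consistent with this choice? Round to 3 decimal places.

δ > 0.873

Under u(x) = x this choice says 2550 < δ·2922.
Dividing through by 2922 gives δ > 0.87269.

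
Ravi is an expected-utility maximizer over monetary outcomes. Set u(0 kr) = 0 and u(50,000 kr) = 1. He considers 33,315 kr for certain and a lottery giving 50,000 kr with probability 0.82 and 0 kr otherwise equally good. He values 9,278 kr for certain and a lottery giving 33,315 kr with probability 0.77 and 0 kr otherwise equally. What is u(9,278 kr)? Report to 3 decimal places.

0.631

From the first indifference, u(33,315 kr) = 0.82·u(50,000 kr) + 0.18·u(0 kr) = 0.82·1 + 0.18·0 = 0.82.
The second indifference gives u(9,278 kr) = 0.77·u(33,315 kr) + 0.23·u(0 kr) = 0.77·0.82 + 0.23·0.00 = 0.6314.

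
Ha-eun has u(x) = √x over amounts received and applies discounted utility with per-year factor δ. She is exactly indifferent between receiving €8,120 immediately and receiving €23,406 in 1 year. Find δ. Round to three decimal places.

δ ≈ 0.589

Equating discounted utilities: u(8120) = δ·u(23406) ⇒ δ = u(8120)/u(23406).
With u(x) = √x: δ = √8120/√23406 = √(8120/23406) = 0.58900.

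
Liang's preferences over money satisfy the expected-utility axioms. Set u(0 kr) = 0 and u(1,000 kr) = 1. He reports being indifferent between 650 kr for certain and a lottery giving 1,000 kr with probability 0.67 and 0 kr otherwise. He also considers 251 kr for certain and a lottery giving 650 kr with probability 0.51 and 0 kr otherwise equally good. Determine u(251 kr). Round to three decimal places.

0.342

The first gamble pins u(650 kr): it must equal 0.67·1 + 0.33·0 = 0.67.
Chaining: u(251 kr) = 0.51·0.67 + 0.49·0.00 = 0.3417.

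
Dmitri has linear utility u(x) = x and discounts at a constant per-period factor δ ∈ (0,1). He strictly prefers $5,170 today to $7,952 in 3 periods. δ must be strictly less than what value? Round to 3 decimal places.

Comparing present values: 5170 > δ^3·7952.
Dividing by 7952: δ^3 < 0.65015. Both sides are positive, so the cube root keeps the direction.
δ < 0.65015^(1/3) = 0.866.

δ < 0.866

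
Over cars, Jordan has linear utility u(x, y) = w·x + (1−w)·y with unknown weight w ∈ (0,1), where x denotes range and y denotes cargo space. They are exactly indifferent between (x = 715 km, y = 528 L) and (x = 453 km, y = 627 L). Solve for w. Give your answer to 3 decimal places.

Equating utilities: w·715 + (1−w)·528 = w·453 + (1−w)·627.
Rearranging, 262·w − 99·(1−w) = 0.
So w/(1−w) = 99/262 = 0.3779, giving w = 99/(262+99) = 0.274.

w = 0.274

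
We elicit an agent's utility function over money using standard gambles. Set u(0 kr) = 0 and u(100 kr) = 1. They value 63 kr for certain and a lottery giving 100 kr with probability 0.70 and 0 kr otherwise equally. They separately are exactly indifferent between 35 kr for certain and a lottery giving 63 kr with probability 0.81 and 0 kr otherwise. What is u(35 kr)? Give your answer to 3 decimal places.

0.567

First, u(63 kr) = 0.70·u(100 kr) + 0.30·u(0 kr) = 0.70.
The second indifference gives u(35 kr) = 0.81·u(63 kr) + 0.19·u(0 kr) = 0.81·0.70 + 0.19·0.00 = 0.5670.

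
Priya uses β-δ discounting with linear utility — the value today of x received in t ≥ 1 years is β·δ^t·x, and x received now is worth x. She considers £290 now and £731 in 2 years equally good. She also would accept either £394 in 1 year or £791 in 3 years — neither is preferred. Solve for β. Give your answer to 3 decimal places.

Both payoffs in the second observation are in the future, so β drops out: δ^1·394 = δ^3·791 ⇒ δ^2 = 394/791 = 0.49810, so δ = 0.70576.
Substituting δ into 290 = β·δ^2·731: β = 290/(364.114) ≈ 0.796.

β ≈ 0.796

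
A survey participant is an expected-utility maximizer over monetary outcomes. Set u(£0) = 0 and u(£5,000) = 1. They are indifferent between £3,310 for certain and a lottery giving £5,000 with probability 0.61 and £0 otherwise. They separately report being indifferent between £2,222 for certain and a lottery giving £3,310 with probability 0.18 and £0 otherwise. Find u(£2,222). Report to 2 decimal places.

0.11

From the first indifference, u(£3,310) = 0.61·u(£5,000) + 0.39·u(£0) = 0.61·1 + 0.39·0 = 0.61.
Then u(£2,222) = 0.18·u(£3,310) + 0.82·u(£0) = 0.18·0.61 + 0.82·0.00 = 0.1098.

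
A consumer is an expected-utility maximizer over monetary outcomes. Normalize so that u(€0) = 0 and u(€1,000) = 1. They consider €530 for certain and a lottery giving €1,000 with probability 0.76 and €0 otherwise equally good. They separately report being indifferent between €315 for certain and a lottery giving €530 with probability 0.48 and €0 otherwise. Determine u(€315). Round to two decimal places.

First, u(€530) = 0.76·u(€1,000) + 0.24·u(€0) = 0.76.
Chaining: u(€315) = 0.48·0.76 + 0.52·0.00 = 0.3648.

0.36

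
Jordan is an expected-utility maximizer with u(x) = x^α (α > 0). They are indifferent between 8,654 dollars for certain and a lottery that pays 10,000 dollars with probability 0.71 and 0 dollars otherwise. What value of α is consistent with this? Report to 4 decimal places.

α ≈ 2.3691

EU(lottery) = 0.71·10000^α + 0.29·0 = 0.71·10000^α.
Setting u(8654) equal to that: 8654^α = 0.71·10000^α ⇒ (8654/10000)^α = 0.71.
Taking logs: α·ln(8654/10000) = ln(0.71), so α = -0.3424903 / -0.1445635 ≈ 2.3691.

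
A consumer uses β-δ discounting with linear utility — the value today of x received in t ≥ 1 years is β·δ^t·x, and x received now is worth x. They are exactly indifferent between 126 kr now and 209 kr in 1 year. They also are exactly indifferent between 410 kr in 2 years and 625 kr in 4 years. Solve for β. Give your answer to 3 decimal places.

β ≈ 0.744

Both payoffs in the second observation are in the future, so β drops out: δ^2·410 = δ^4·625 ⇒ δ^2 = 410/625 = 0.65600, so δ = 0.80994.
The first indifference: 126 = β·δ·209, so β = 126/(δ·209) = 126/(0.80994·209) ≈ 0.744.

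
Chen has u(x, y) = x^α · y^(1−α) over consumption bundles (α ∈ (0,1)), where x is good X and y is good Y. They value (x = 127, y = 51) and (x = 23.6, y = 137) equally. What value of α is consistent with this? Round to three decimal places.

α ≈ 0.370

Set the two utilities equal: 127^α·51^(1−α) = 23.6^α·137^(1−α).
Rearrange to (127/23.6)^α = (137/51)^(1−α) and take logs: α·1.682940 = (1−α)·0.988155.
Thus α·(2.671095) = 0.988155, so α = 0.988155/2.671095 ≈ 0.370.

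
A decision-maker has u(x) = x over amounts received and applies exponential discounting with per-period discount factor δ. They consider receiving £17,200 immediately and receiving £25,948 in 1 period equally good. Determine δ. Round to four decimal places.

δ ≈ 0.6629

The payoff in 1 period is discounted by δ, so u(17200) = δ·u(25948) and δ = u(17200)/u(25948).
With u(x) = x: δ = 17200/25948 = 0.66286.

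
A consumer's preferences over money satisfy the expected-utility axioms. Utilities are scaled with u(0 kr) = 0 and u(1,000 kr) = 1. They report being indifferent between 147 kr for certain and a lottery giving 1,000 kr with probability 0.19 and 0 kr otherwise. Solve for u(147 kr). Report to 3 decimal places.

By the standard-gamble method, u(147 kr) is just the indifference probability on the best outcome: 0.19.

0.190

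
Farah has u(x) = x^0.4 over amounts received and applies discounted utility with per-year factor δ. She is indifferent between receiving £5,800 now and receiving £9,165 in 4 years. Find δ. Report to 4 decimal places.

Indifference means u(5800) = δ^4 · u(9165), so δ^4 = u(5800)/u(9165).
With u(x) = x^0.4: δ^4 = 5800^0.4/9165^0.4 = (5800/9165)^0.4 = 0.83276.
Taking the 4th root: δ = 0.83276^(1/4) ≈ 0.9553.

δ ≈ 0.9553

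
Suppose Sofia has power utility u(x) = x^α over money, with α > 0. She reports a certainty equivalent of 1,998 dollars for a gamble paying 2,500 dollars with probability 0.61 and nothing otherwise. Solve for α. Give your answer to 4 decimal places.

α ≈ 2.2053

The lottery's expected utility is 0.61·u(2500) + 0.39·u(0) = 0.61·2500^α (since u(0) = 0 for α > 0).
Equating: 1998^α = 0.61·2500^α, i.e. 0.7992^α = 0.61.
Taking logs: α·ln(1998/2500) = ln(0.61), so α = -0.4942963 / -0.2241441 ≈ 2.2053.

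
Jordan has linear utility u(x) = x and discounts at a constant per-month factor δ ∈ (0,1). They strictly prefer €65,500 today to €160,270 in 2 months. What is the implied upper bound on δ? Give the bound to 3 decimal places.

δ < 0.639

Under u(x) = x this choice says 65500 > δ^2·160270.
So δ^2 < 65500/160270 = 0.40869; taking the square root of both positive sides preserves the inequality.
δ < 0.40869^(1/2) = 0.639.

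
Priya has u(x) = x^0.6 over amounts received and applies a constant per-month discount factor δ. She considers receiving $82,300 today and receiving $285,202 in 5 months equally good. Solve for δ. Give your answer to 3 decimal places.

The payoff in 5 months is discounted by δ^5, so u(82300) = δ^5·u(285202) and δ^5 = u(82300)/u(285202).
With u(x) = x^0.6: δ^5 = 82300^0.6/285202^0.6 = (82300/285202)^0.6 = 0.47440.
So δ = 0.47440^(1/5) ≈ 0.861.

δ ≈ 0.861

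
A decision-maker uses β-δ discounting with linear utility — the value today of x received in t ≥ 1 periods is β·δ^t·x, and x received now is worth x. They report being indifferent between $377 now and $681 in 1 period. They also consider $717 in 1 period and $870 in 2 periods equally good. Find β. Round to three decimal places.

β ≈ 0.672

From the later pair, β·δ^1·717 = β·δ^2·870; dividing through, δ = 717/870 = 0.82414.
The first indifference: 377 = β·δ·681, so β = 377/(δ·681) = 377/(0.82414·681) ≈ 0.672.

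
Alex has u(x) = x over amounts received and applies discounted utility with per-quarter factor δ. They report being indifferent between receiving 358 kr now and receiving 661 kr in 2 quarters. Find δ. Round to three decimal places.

Indifference means u(358) = δ^2 · u(661), so δ^2 = u(358)/u(661).
With u(x) = x: δ^2 = 358/661 = 0.54160.
Hence δ = (0.54160)^(1/2) = 0.73594.

δ ≈ 0.736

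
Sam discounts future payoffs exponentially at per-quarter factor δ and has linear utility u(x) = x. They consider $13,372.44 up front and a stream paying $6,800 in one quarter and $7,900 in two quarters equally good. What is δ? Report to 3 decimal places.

Present value of the stream is 6800·δ + 7900·δ². Indifference gives 6800δ + 7900δ² = 13372.44.
Rearranged: 7900δ² + 6800δ − 13372.44 = 0.
By the quadratic formula (taking the positive root), δ = (−6800 + √468809104.00) / 15800 ≈ 0.940.

δ ≈ 0.940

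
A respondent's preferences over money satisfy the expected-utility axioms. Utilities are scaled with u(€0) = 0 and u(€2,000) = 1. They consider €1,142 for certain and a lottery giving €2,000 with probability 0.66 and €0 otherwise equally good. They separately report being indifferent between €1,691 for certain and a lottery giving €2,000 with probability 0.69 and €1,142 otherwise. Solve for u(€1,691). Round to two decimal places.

From the first indifference, u(€1,142) = 0.66·u(€2,000) + 0.34·u(€0) = 0.66·1 + 0.34·0 = 0.66.
The second indifference gives u(€1,691) = 0.69·u(€2,000) + 0.31·u(€1,142) = 0.69·1.00 + 0.31·0.66 = 0.8946.

0.89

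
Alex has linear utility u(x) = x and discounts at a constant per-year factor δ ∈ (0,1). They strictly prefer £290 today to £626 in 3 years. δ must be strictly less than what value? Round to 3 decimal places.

δ < 0.774

Comparing present values: 290 > δ^3·626.
So δ^3 < 290/626 = 0.46326; taking the cube root of both positive sides preserves the inequality.
δ < (290/626)^(1/3) ≈ 0.774.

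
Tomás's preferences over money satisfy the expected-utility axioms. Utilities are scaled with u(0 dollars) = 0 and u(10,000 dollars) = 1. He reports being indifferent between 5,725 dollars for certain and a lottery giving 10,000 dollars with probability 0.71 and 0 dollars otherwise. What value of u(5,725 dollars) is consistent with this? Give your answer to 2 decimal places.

0.71

u(5,725 dollars) equals the lottery's expected utility: 0.71·1 + 0.29·0 = 0.71.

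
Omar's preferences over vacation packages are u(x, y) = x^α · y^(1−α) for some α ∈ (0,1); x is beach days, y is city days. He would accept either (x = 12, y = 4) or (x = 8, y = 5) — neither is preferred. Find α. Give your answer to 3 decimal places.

Set the two utilities equal: 12^α·4^(1−α) = 8^α·5^(1−α).
(12/8)^α = (5/4)^(1−α); take logs: α·ln(12/8) = (1−α)·ln(5/4), i.e. α·0.405465 = (1−α)·0.223144.
Thus α·(0.628609) = 0.223144, so α = 0.223144/0.628609 ≈ 0.355.

α ≈ 0.355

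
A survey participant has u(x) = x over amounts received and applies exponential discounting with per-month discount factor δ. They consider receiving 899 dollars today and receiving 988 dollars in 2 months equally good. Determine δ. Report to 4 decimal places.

The payoff in 2 months is discounted by δ^2, so u(899) = δ^2·u(988) and δ^2 = u(899)/u(988).
With u(x) = x: δ^2 = 899/988 = 0.90992.
Taking the square root: δ = 0.90992^(1/2) ≈ 0.9539.

δ ≈ 0.9539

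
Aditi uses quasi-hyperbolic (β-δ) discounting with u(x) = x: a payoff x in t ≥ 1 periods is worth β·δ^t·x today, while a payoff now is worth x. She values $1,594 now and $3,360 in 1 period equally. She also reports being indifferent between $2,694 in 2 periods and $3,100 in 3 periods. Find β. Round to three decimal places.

Both payoffs in the second observation are in the future, so β drops out: δ^2·2694 = δ^3·3100 ⇒ δ = 2694/3100 = 0.86903.
Now use the now-vs-future pair: 1594 = β·δ·3360 gives β = 1594/(0.86903·3360) ≈ 0.546.

β ≈ 0.546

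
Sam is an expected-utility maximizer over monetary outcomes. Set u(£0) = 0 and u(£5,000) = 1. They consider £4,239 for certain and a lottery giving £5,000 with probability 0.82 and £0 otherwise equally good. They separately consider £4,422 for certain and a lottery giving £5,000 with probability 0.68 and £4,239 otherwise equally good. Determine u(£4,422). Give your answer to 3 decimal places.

0.942

From the first indifference, u(£4,239) = 0.82·u(£5,000) + 0.18·u(£0) = 0.82·1 + 0.18·0 = 0.82.
Chaining: u(£4,422) = 0.68·1.00 + 0.32·0.82 = 0.9424.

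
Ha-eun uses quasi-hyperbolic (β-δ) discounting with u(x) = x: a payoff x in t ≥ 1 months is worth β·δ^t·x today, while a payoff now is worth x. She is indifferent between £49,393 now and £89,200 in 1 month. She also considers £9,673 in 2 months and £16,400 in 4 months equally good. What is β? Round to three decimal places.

β ≈ 0.721

From the later pair, β·δ^2·9673 = β·δ^4·16400; dividing through, δ^2 = 9673/16400 = 0.58982, so δ = 0.76800.
Now use the now-vs-future pair: 49393 = β·δ·89200 gives β = 49393/(0.76800·89200) ≈ 0.721.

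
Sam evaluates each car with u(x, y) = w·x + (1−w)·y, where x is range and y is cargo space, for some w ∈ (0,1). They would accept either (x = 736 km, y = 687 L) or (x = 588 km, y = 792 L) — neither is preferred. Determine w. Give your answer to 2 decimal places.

Equating utilities: w·736 + (1−w)·687 = w·588 + (1−w)·792.
Collecting terms: w·148 = (1−w)·105.
Hence w = 105/(148+105) = 105/253 = 0.42.

w = 0.42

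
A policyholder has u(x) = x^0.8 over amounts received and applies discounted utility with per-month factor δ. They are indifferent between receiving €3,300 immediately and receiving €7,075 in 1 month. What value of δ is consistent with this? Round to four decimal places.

Indifference means u(3300) = δ · u(7075), so δ = u(3300)/u(7075).
With u(x) = x^0.8: δ = 3300^0.8/7075^0.8 = (3300/7075)^0.8 = 0.54329.

δ ≈ 0.5433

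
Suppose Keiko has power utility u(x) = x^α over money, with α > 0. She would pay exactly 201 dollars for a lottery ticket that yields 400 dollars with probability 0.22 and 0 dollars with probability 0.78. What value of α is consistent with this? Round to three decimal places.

Since u(0) = 0, the lottery's EU is 0.22·400^α.
Equating: 201^α = 0.22·400^α, i.e. 0.5025^α = 0.22.
Take logs: α = ln 0.22 / ln(201/400) ≈ 2.20026.

α ≈ 2.200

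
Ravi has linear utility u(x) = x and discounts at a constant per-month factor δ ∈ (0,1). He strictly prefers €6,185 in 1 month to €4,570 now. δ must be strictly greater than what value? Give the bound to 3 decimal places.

The preference means 4570 < δ·6185.
Dividing through by 6185 gives δ > 0.73888.

δ > 0.739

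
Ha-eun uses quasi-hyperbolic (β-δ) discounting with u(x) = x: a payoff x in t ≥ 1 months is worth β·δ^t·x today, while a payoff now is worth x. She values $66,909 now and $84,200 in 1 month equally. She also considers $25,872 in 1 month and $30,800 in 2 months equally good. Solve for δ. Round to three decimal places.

The second indifference involves only future payoffs, so β cancels: β·δ^1·25872 = β·δ^2·30800, giving δ = 25872/30800 = 0.84000.

δ ≈ 0.840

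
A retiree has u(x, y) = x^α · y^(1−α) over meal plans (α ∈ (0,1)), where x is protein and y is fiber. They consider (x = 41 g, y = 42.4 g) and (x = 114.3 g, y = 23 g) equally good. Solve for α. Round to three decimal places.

Set the two utilities equal: 41^α·42.4^(1−α) = 114.3^α·23^(1−α).
(41/114.3)^α = (23/42.4)^(1−α); take logs: α·ln(41/114.3) = (1−α)·ln(23/42.4), i.e. α·-1.025255 = (1−α)·-0.611654.
With A = -1.025255 and B = -0.611654: α·A = (1−α)·B, so α = B/(A+B) = -0.611654/-1.636909 ≈ 0.374.

α ≈ 0.374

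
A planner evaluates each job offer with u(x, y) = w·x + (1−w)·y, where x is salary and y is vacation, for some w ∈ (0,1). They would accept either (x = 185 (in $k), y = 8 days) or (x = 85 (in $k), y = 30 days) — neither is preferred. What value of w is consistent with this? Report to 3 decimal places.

Equating utilities: w·185 + (1−w)·8 = w·85 + (1−w)·30.
Collecting terms: w·100 = (1−w)·22.
The marginal rate of substitution is 22/100, so w = 22/(100+22) = 0.180.

w = 0.180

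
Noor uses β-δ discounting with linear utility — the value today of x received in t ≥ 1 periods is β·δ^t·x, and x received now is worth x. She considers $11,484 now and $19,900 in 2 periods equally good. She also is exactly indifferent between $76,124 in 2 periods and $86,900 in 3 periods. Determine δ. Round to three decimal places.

δ ≈ 0.876

Both payoffs in the second observation are in the future, so β drops out: δ^2·76124 = δ^3·86900 ⇒ δ = 76124/86900 = 0.87600.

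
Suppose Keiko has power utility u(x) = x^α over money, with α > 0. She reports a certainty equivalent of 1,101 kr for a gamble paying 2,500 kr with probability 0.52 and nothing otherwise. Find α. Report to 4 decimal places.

α ≈ 0.7974

Since u(0) = 0, the lottery's EU is 0.52·2500^α.
Equating: 1101^α = 0.52·2500^α, i.e. 0.4404^α = 0.52.
Take logs: α = ln 0.52 / ln(1101/2500) ≈ 0.797401.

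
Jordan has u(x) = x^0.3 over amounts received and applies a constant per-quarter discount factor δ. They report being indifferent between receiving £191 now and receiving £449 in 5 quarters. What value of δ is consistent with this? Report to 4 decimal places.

Equating discounted utilities: u(191) = δ^5·u(449) ⇒ δ^5 = u(191)/u(449).
With u(x) = x^0.3: δ^5 = 191^0.3/449^0.3 = (191/449)^0.3 = 0.77381.
Hence δ = (0.77381)^(1/5) = 0.950008.

δ ≈ 0.9500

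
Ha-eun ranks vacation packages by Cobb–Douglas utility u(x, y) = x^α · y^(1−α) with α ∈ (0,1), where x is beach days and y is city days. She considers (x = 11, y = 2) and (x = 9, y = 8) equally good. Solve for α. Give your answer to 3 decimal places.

The Cobb–Douglas utilities coincide, so 11^α·2^(1−α) = 9^α·8^(1−α).
Rearrange to (11/9)^α = (8/2)^(1−α) and take logs: α·0.200671 = (1−α)·1.386294.
So α/(1−α) = (1.386294)/(0.200671) = 6.908293, and α = 6.908293/7.908293 ≈ 0.874.

α ≈ 0.874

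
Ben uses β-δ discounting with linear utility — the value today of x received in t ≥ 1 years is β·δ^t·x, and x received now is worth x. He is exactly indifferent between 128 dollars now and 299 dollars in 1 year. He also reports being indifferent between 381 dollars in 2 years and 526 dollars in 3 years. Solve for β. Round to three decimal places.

The second indifference involves only future payoffs, so β cancels: β·δ^2·381 = β·δ^3·526, giving δ = 381/526 = 0.72433.
The first indifference: 128 = β·δ·299, so β = 128/(δ·299) = 128/(0.72433·299) ≈ 0.591.

β ≈ 0.591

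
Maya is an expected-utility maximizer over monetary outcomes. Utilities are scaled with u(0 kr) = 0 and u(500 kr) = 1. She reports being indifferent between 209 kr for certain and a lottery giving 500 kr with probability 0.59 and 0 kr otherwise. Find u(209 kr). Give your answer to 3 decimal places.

0.590

The indifference gives u(209 kr) = 0.59·u(500 kr) + 0.41·u(0 kr) = 0.59·1 + 0.41·0 = 0.59.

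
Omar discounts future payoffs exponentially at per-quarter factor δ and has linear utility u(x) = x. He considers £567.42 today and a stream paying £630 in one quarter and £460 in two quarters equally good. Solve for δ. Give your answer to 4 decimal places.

δ ≈ 0.6200

Equating present values: 567.42 = 630δ + 460δ².
Rearranged: 460δ² + 630δ − 567.42 = 0.
By the quadratic formula (taking the positive root), δ = (−630 + √1440952.80) / 920 ≈ 0.6200.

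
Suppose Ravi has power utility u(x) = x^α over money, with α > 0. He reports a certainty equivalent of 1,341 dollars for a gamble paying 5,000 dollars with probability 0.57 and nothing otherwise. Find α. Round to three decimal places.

α ≈ 0.427

Since u(0) = 0, the lottery's EU is 0.57·5000^α.
Indifference: 1341^α = 0.57·5000^α, so (1341/5000)^α = 0.57.
Take logs: α = ln 0.57 / ln(1341/5000) ≈ 0.42713.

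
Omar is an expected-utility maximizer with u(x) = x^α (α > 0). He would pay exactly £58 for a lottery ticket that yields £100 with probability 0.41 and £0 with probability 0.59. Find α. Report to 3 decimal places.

The lottery's expected utility is 0.41·u(100) + 0.59·u(0) = 0.41·100^α (since u(0) = 0 for α > 0).
Indifference: 58^α = 0.41·100^α, so (58/100)^α = 0.41.
α = ln(0.41) / ln(58/100) = -0.891598/-0.544727 ≈ 1.637.

α ≈ 1.637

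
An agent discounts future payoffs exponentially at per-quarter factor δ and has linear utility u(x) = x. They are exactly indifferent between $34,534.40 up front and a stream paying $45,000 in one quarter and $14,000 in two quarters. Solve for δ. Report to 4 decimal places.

δ ≈ 0.6400

The stream is worth 45000δ + 14000δ² today, so 45000δ + 14000δ² = 34534.40.
Rearranged: 14000δ² + 45000δ − 34534.40 = 0.
By the quadratic formula (taking the positive root), δ = (−45000 + √3958926400.00) / 28000 ≈ 0.6400.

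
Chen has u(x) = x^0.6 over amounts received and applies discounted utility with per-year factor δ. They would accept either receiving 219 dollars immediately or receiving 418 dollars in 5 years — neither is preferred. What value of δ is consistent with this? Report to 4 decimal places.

Indifference means u(219) = δ^5 · u(418), so δ^5 = u(219)/u(418).
Since u(x) = x^0.6, δ^5 = (219/418)^0.6 = 0.52392^0.6 = 0.67852.
Taking the 5th root: δ = 0.67852^(1/5) ≈ 0.9254.

δ ≈ 0.9254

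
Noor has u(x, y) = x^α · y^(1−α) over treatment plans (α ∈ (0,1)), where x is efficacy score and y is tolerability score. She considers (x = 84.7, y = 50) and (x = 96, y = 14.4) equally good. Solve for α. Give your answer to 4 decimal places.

α ≈ 0.9086

Set the two utilities equal: 84.7^α·50^(1−α) = 96^α·14.4^(1−α).
Taking logs: α·ln 84.7 + (1−α)·ln 50 = α·ln 96 + (1−α)·ln 14.4, i.e. α·-0.1252326 = (1−α)·-1.2447948.
Thus α·(-1.3700274) = -1.2447948, so α = -1.2447948/-1.3700274 ≈ 0.9086.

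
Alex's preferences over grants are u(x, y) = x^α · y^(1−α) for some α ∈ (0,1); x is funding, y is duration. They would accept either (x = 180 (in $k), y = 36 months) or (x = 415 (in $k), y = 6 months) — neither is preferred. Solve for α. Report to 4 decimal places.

Indifference: 180^α · 36^(1−α) = 415^α · 6^(1−α).
Rearrange to (180/415)^α = (6/36)^(1−α) and take logs: α·-0.8353217 = (1−α)·-1.7917595.
With A = -0.8353217 and B = -1.7917595: α·A = (1−α)·B, so α = B/(A+B) = -1.7917595/-2.6270812 ≈ 0.6820.

α ≈ 0.6820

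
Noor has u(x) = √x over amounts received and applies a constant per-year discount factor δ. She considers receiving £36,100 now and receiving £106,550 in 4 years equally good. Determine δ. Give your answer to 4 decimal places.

Indifference means u(36100) = δ^4 · u(106550), so δ^4 = u(36100)/u(106550).
With u(x) = √x: δ^4 = √36100/√106550 = √(36100/106550) = 0.58207.
Taking the 4th root: δ = 0.58207^(1/4) ≈ 0.8735.

δ ≈ 0.8735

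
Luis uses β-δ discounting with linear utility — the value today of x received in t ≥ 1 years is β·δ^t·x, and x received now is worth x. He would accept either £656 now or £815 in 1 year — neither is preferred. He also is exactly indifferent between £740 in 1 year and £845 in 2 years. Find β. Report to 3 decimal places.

From the later pair, β·δ^1·740 = β·δ^2·845; dividing through, δ = 740/845 = 0.87574.
The first indifference: 656 = β·δ·815, so β = 656/(δ·815) = 656/(0.87574·815) ≈ 0.919.

β ≈ 0.919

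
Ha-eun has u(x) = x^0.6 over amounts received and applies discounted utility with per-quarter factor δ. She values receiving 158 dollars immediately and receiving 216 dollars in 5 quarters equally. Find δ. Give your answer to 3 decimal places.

The payoff in 5 quarters is discounted by δ^5, so u(158) = δ^5·u(216) and δ^5 = u(158)/u(216).
With u(x) = x^0.6: δ^5 = 158^0.6/216^0.6 = (158/216)^0.6 = 0.82894.
Hence δ = (0.82894)^(1/5) = 0.96317.

δ ≈ 0.963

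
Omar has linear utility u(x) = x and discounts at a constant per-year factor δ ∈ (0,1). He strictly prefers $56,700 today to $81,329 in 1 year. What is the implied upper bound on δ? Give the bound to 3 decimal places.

Under u(x) = x this choice says 56700 > δ·81329.
So δ < 56700/81329 = 0.69717.

δ < 0.697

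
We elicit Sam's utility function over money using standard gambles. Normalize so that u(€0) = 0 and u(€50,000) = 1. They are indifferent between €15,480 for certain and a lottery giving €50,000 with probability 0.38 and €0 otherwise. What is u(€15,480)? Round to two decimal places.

The indifference gives u(€15,480) = 0.38·u(€50,000) + 0.62·u(€0) = 0.38·1 + 0.62·0 = 0.38.

0.38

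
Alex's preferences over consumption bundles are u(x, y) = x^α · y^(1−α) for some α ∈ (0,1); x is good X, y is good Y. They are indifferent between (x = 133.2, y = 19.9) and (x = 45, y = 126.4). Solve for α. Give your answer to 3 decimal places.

The Cobb–Douglas utilities coincide, so 133.2^α·19.9^(1−α) = 45^α·126.4^(1−α).
Taking logs: α·ln 133.2 + (1−α)·ln 19.9 = α·ln 45 + (1−α)·ln 126.4, i.e. α·1.085189 = (1−α)·1.848732.
Thus α·(2.933921) = 1.848732, so α = 1.848732/2.933921 ≈ 0.630.

α ≈ 0.630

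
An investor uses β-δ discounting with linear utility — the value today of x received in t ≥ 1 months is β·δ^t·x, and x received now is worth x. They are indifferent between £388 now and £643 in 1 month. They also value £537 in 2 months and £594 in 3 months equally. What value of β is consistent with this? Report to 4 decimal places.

Both payoffs in the second observation are in the future, so β drops out: δ^2·537 = δ^3·594 ⇒ δ = 537/594 = 0.90404.
Substituting δ into 388 = β·δ·643: β = 388/(581.298) ≈ 0.6675.

β ≈ 0.6675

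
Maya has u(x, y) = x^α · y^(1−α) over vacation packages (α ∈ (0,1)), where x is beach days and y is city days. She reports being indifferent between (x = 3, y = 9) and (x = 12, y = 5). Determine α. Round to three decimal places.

Indifference: 3^α · 9^(1−α) = 12^α · 5^(1−α).
(3/12)^α = (5/9)^(1−α); take logs: α·ln(3/12) = (1−α)·ln(5/9), i.e. α·-1.386294 = (1−α)·-0.587787.
With A = -1.386294 and B = -0.587787: α·A = (1−α)·B, so α = B/(A+B) = -0.587787/-1.974081 ≈ 0.298.

α ≈ 0.298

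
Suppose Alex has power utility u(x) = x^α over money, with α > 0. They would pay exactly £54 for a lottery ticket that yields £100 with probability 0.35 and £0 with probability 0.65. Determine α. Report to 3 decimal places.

α ≈ 1.704

EU(lottery) = 0.35·100^α + 0.65·0 = 0.35·100^α.
Indifference: 54^α = 0.35·100^α, so (54/100)^α = 0.35.
α = ln(0.35) / ln(54/100) = -1.049822/-0.616186 ≈ 1.704.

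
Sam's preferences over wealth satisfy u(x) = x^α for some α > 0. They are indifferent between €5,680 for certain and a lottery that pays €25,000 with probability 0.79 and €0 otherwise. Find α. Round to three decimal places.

α ≈ 0.159

EU(lottery) = 0.79·25000^α + 0.21·0 = 0.79·25000^α.
Indifference: 5680^α = 0.79·25000^α, so (5680/25000)^α = 0.79.
Take logs: α = ln 0.79 / ln(5680/25000) ≈ 0.15906.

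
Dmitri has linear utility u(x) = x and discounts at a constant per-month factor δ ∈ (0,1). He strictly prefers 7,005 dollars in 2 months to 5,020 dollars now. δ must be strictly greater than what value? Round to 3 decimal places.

δ > 0.847

Comparing present values: 5020 < δ^2·7005.
Hence δ^2 > 5020/7005 = 0.71663, and x ↦ x^(1/2) is increasing on (0,∞).
δ > 0.71663^(1/2) = 0.847.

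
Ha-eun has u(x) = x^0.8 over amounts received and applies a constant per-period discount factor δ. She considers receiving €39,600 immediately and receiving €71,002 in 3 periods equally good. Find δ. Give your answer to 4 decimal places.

Equating discounted utilities: u(39600) = δ^3·u(71002) ⇒ δ^3 = u(39600)/u(71002).
Since u(x) = x^0.8, δ^3 = (39600/71002)^0.8 = 0.55773^0.8 = 0.62682.
Hence δ = (0.62682)^(1/3) = 0.855815.

δ ≈ 0.8558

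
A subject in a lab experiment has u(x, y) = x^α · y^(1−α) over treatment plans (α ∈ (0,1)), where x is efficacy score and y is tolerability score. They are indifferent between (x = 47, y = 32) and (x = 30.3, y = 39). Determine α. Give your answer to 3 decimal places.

α ≈ 0.311

Set the two utilities equal: 47^α·32^(1−α) = 30.3^α·39^(1−α).
(47/30.3)^α = (39/32)^(1−α); take logs: α·ln(47/30.3) = (1−α)·ln(39/32), i.e. α·0.439000 = (1−α)·0.197826.
Thus α·(0.636826) = 0.197826, so α = 0.197826/0.636826 ≈ 0.311.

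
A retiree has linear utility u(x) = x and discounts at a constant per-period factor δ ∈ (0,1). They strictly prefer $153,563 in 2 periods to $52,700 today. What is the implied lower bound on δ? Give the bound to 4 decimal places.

Under u(x) = x this choice says 52700 < δ^2·153563.
Dividing by 153563: δ^2 > 0.34318. Both sides are positive, so the square root keeps the direction.
δ > 0.34318^(1/2) = 0.5858.

δ > 0.5858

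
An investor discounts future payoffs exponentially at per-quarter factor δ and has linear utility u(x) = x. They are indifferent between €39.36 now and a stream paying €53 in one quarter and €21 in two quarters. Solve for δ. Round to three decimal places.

The stream is worth 53δ + 21δ² today, so 53δ + 21δ² = 39.36.
Rearranged: 21δ² + 53δ − 39.36 = 0.
The positive root is δ = [−53 + √(53² + 4·21·39.36)] / (2·21) = (−53 + 78.200)/42 ≈ 0.600.

δ ≈ 0.600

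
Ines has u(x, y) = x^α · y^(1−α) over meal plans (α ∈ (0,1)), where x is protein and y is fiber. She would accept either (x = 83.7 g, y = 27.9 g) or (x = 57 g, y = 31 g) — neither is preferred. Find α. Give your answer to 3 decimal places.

Set the two utilities equal: 83.7^α·27.9^(1−α) = 57^α·31^(1−α).
Rearrange to (83.7/57)^α = (31/27.9)^(1−α) and take logs: α·0.384188 = (1−α)·0.105361.
Thus α·(0.489549) = 0.105361, so α = 0.105361/0.489549 ≈ 0.215.

α ≈ 0.215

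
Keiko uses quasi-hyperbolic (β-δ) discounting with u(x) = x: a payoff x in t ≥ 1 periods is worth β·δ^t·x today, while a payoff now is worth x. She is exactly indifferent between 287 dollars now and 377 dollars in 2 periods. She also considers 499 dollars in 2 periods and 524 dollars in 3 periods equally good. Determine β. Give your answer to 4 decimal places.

β ≈ 0.8395

From the later pair, β·δ^2·499 = β·δ^3·524; dividing through, δ = 499/524 = 0.95229.
Now use the now-vs-future pair: 287 = β·δ^2·377 gives β = 287/(0.90686·377) ≈ 0.8395.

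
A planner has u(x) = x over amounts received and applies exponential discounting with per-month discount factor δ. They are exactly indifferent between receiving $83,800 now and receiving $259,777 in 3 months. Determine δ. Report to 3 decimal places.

The payoff in 3 months is discounted by δ^3, so u(83800) = δ^3·u(259777) and δ^3 = u(83800)/u(259777).
With u(x) = x: δ^3 = 83800/259777 = 0.32258.
Taking the cube root: δ = 0.32258^(1/3) ≈ 0.686.

δ ≈ 0.686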